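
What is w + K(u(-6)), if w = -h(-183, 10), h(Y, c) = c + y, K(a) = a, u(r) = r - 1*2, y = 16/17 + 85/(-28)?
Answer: -7571/476 ≈ -15.905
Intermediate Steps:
y = -997/476 (y = 16*(1/17) + 85*(-1/28) = 16/17 - 85/28 = -997/476 ≈ -2.0945)
u(r) = -2 + r (u(r) = r - 2 = -2 + r)
h(Y, c) = -997/476 + c (h(Y, c) = c - 997/476 = -997/476 + c)
w = -3763/476 (w = -(-997/476 + 10) = -1*3763/476 = -3763/476 ≈ -7.9055)
w + K(u(-6)) = -3763/476 + (-2 - 6) = -3763/476 - 8 = -7571/476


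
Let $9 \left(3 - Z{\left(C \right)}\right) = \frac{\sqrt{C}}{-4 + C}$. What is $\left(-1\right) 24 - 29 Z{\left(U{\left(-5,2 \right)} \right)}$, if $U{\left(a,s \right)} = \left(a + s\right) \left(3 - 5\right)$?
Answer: $-111 + \frac{29 \sqrt{6}}{18} \approx -107.05$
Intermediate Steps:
$U{\left(a,s \right)} = - 2 a - 2 s$ ($U{\left(a,s \right)} = \left(a + s\right) \left(-2\right) = - 2 a - 2 s$)
$Z{\left(C \right)} = 3 - \frac{\sqrt{C}}{9 \left(-4 + C\right)}$ ($Z{\left(C \right)} = 3 - \frac{\frac{1}{-4 + C} \sqrt{C}}{9} = 3 - \frac{\sqrt{C} \frac{1}{-4 + C}}{9} = 3 - \frac{\sqrt{C}}{9 \left(-4 + C\right)}$)
$\left(-1\right) 24 - 29 Z{\left(U{\left(-5,2 \right)} \right)} = \left(-1\right) 24 - 29 \frac{-108 - \sqrt{\left(-2\right) \left(-5\right) - 4} + 27 \left(\left(-2\right) \left(-5\right) - 4\right)}{9 \left(-4 - -6\right)} = -24 - 29 \frac{-108 - \sqrt{10 - 4} + 27 \left(10 - 4\right)}{9 \left(-4 + \left(10 - 4\right)\right)} = -24 - 29 \frac{-108 - \sqrt{6} + 27 \cdot 6}{9 \left(-4 + 6\right)} = -24 - 29 \frac{-108 - \sqrt{6} + 162}{9 \cdot 2} = -24 - 29 \cdot \frac{1}{9} \cdot \frac{1}{2} \left(54 - \sqrt{6}\right) = -24 - 29 \left(3 - \frac{\sqrt{6}}{18}\right) = -24 - \left(87 - \frac{29 \sqrt{6}}{18}\right) = -111 + \frac{29 \sqrt{6}}{18}$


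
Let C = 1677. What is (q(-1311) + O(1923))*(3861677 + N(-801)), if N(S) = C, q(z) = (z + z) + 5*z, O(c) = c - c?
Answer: -35453999658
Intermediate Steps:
O(c) = 0
q(z) = 7*z (q(z) = 2*z + 5*z = 7*z)
N(S) = 1677
(q(-1311) + O(1923))*(3861677 + N(-801)) = (7*(-1311) + 0)*(3861677 + 1677) = (-9177 + 0)*3863354 = -9177*3863354 = -35453999658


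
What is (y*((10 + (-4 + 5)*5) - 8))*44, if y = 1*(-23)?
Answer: -7084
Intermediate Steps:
y = -23
(y*((10 + (-4 + 5)*5) - 8))*44 = -23*((10 + (-4 + 5)*5) - 8)*44 = -23*((10 + 1*5) - 8)*44 = -23*((10 + 5) - 8)*44 = -23*(15 - 8)*44 = -23*7*44 = -161*44 = -7084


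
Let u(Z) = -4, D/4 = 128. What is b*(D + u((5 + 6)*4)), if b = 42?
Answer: 21336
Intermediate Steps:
D = 512 (D = 4*128 = 512)
b*(D + u((5 + 6)*4)) = 42*(512 - 4) = 42*508 = 21336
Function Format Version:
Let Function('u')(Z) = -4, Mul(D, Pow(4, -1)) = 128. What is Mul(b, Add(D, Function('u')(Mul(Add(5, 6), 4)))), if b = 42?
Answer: 21336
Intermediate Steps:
D = 512 (D = Mul(4, 128) = 512)
Mul(b, Add(D, Function('u')(Mul(Add(5, 6), 4)))) = Mul(42, Add(512, -4)) = Mul(42, 508) = 21336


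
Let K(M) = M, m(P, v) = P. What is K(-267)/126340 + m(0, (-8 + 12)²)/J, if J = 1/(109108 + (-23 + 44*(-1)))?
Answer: -267/126340 ≈ -0.0021133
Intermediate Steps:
J = 1/109041 (J = 1/(109108 + (-23 - 44)) = 1/(109108 - 67) = 1/109041 ≈ 9.1709e-6)
K(-267)/126340 + m(0, (-8 + 12)²)/J = -267/126340 + 0/(1/109041) = -267*1/126340 + 0*109041 = -267/126340 + 0 = -267/126340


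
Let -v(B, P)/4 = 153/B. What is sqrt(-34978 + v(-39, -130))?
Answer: I*sqrt(5908630)/13 ≈ 186.98*I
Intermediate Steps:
v(B, P) = -612/B
sqrt(-34978 + v(-39, -130)) = sqrt(-34978 - 612/(-39)) = sqrt(-34978 - 612*(-1/39)) = sqrt(-34978 + 204/13) = sqrt(-454510/13) = I*sqrt(5908630)/13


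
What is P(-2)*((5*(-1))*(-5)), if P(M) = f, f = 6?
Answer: 150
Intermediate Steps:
P(M) = 6
P(-2)*((5*(-1))*(-5)) = 6*((5*(-1))*(-5)) = 6*(-5*(-5)) = 6*25 = 150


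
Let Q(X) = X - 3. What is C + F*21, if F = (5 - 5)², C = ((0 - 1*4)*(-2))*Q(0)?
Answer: -24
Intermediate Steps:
Q(X) = -3 + X
C = -24 (C = ((0 - 1*4)*(-2))*(-3 + 0) = ((0 - 4)*(-2))*(-3) = -4*(-2)*(-3) = 8*(-3) = -24)
F = 0 (F = 0² = 0)
C + F*21 = -24 + 0*21 = -24 + 0 = -24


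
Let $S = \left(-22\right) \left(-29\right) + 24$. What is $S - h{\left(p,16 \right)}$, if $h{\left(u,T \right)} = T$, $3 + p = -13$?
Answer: $646$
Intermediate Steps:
$p = -16$ ($p = -3 - 13 = -16$)
$S = 662$ ($S = 638 + 24 = 662$)
$S - h{\left(p,16 \right)} = 662 - 16 = 646$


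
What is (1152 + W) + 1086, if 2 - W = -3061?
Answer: 5301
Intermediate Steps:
W = 3063 (W = 2 - 1*(-3061) = 2 + 3061 = 3063)
(1152 + W) + 1086 = (1152 + 3063) + 1086 = 4215 + 1086 = 5301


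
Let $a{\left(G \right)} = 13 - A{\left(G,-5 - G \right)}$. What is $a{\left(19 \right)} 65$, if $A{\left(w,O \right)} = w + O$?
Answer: $1170$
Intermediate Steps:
$A{\left(w,O \right)} = O + w$
$a{\left(G \right)} = 18$ ($a{\left(G \right)} = 13 - \left(\left(-5 - G\right) + G\right) = 13 - -5 = 13 + 5 = 18$)
$a{\left(19 \right)} 65 = 18 \cdot 65 = 1170$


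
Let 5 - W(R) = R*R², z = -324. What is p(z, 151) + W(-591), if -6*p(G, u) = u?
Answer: 1238550305/6 ≈ 2.0643e+8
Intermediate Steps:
W(R) = 5 - R³ (W(R) = 5 - R*R² = 5 - R³)
p(G, u) = -u/6
p(z, 151) + W(-591) = -⅙*151 + (5 - 1*(-591)³) = -151/6 + (5 - 1*(-206425071)) = -151/6 + (5 + 206425071) = -151/6 + 206425076 = 1238550305/6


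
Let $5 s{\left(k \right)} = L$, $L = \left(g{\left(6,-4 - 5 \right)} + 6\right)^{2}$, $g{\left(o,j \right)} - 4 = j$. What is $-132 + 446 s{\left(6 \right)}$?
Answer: $- \frac{214}{5} \approx -42.8$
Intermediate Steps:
$g{\left(o,j \right)} = 4 + j$
$L = 1$ ($L = \left(\left(4 - 9\right) + 6\right)^{2} = \left(-5 + 6\right)^{2} = 1^{2} = 1$)
$s{\left(k \right)} = \frac{1}{5}$ ($s{\left(k \right)} = \frac{1}{5} \cdot 1 = \frac{1}{5}$)
$-132 + 446 s{\left(6 \right)} = -132 + 446 \cdot \frac{1}{5} = -132 + \frac{446}{5} = - \frac{214}{5}$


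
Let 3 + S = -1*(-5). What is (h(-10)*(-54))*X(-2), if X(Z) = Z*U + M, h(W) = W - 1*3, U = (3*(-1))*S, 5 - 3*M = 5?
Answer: 8424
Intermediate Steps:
S = 2 (S = -3 - 1*(-5) = -3 + 5 = 2)
M = 0 (M = 5/3 - ⅓*5 = 5/3 - 5/3 = 0)
U = -6 (U = (3*(-1))*2 = -3*2 = -6)
h(W) = -3 + W (h(W) = W - 3 = -3 + W)
X(Z) = -6*Z (X(Z) = Z*(-6) + 0 = -6*Z + 0 = -6*Z)
(h(-10)*(-54))*X(-2) = ((-3 - 10)*(-54))*(-6*(-2)) = -13*(-54)*12 = 702*12 = 8424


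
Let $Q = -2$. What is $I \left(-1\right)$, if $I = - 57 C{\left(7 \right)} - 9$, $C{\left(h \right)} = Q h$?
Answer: $-789$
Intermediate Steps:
$C{\left(h \right)} = - 2 h$
$I = 789$ ($I = - 57 \left(\left(-2\right) 7\right) - 9 = \left(-57\right) \left(-14\right) - 9 = 798 - 9 = 789$)
$I \left(-1\right) = 789 \left(-1\right) = -789$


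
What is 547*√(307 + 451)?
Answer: 547*√758 ≈ 15060.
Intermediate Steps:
547*√(307 + 451) = 547*√758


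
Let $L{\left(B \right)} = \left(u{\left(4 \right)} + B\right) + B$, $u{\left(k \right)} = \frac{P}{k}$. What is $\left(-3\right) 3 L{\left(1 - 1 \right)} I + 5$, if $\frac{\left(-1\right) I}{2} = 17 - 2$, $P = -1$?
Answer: $- \frac{125}{2} \approx -62.5$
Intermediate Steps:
$u{\left(k \right)} = - \frac{1}{k}$
$L{\left(B \right)} = - \frac{1}{4} + 2 B$ ($L{\left(B \right)} = \left(- \frac{1}{4} + B\right) + B = - \frac{1}{4} + 2 B$)
$I = -30$ ($I = - 2 \left(17 - 2\right) = \left(-2\right) 15 = -30$)
$\left(-3\right) 3 L{\left(1 - 1 \right)} I + 5 = \left(-3\right) 3 \left(- \frac{1}{4} + 2 \left(1 - 1\right)\right) \left(-30\right) + 5 = - 9 \left(- \frac{1}{4} + 2 \cdot 0\right) \left(-30\right) + 5 = - 9 \left(- \frac{1}{4} + 0\right) \left(-30\right) + 5 = \left(-9\right) \left(- \frac{1}{4}\right) \left(-30\right) + 5 = \frac{9}{4} \left(-30\right) + 5 = - \frac{135}{2} + 5 = - \frac{125}{2}$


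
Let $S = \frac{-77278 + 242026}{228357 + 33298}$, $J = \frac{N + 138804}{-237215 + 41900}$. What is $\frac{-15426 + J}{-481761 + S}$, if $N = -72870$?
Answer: $\frac{17519227537116}{547120760464949} \approx 0.032021$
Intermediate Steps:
$J = - \frac{21978}{65105}$ ($J = \frac{-72870 + 138804}{-237215 + 41900} = \frac{65934}{-195315} = 65934 \left(- \frac{1}{195315}\right) = - \frac{21978}{65105} \approx -0.33758$)
$S = \frac{164748}{261655} \approx 0.62964$
$\frac{-15426 + J}{-481761 + S} = \frac{-15426 - \frac{21978}{65105}}{-481761 + \frac{164748}{261655}} = - \frac{1004331708}{65105 \left(- \frac{126055009707}{261655}\right)} = \left(- \frac{1004331708}{65105}\right) \left(- \frac{261655}{126055009707}\right) = \frac{17519227537116}{547120760464949}$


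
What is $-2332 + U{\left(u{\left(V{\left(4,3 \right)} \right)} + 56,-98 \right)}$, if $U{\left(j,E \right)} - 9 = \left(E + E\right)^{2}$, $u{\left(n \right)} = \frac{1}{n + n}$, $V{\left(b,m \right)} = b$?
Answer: $36093$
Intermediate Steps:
$u{\left(n \right)} = \frac{1}{2 n}$
$U{\left(j,E \right)} = 9 + 4 E^{2}$ ($U{\left(j,E \right)} = 9 + \left(E + E\right)^{2} = 9 + \left(2 E\right)^{2} = 9 + 4 E^{2}$)
$-2332 + U{\left(u{\left(V{\left(4,3 \right)} \right)} + 56,-98 \right)} = -2332 + \left(9 + 4 \left(-98\right)^{2}\right) = -2332 + \left(9 + 4 \cdot 9604\right) = -2332 + \left(9 + 38416\right) = -2332 + 38425 = 36093$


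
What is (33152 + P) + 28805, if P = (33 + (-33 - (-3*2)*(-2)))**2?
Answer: 62101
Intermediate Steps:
P = 144 (P = (33 + (-33 - (-6)*(-2)))**2 = (33 + (-33 - 1*12))**2 = (33 + (-33 - 12))**2 = (33 - 45)**2 = (-12)**2 = 144)
(33152 + P) + 28805 = (33152 + 144) + 28805 = 33296 + 28805 = 62101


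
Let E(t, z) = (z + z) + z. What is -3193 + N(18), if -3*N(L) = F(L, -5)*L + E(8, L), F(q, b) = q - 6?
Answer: -3283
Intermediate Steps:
E(t, z) = 3*z (E(t, z) = 2*z + z = 3*z)
F(q, b) = -6 + q
N(L) = -L - L*(-6 + L)/3 (N(L) = -((-6 + L)*L + 3*L)/3 = -(L*(-6 + L) + 3*L)/3 = -(3*L + L*(-6 + L))/3 = -L - L*(-6 + L)/3)
-3193 + N(18) = -3193 + (1/3)*18*(3 - 1*18) = -3193 + (1/3)*18*(3 - 18) = -3193 + (1/3)*18*(-15) = -3193 - 90 = -3283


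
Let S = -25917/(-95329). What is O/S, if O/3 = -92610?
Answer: -8828418690/8639 ≈ -1.0219e+6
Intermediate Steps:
O = -277830 (O = 3*(-92610) = -277830)
S = 25917/95329 (S = -25917*(-1/95329) = 25917/95329 ≈ 0.27187)
O/S = -277830/25917/95329 = -277830*95329/25917 = -8828418690/8639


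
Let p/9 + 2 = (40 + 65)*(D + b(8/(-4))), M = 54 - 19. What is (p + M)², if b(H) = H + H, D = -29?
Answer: 971444224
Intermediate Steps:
M = 35
b(H) = 2*H
p = -31203 (p = -18 + 9*((40 + 65)*(-29 + 2*(8/(-4)))) = -18 + 9*(105*(-29 + 2*(8*(-¼)))) = -18 + 9*(105*(-29 + 2*(-2))) = -18 + 9*(105*(-29 - 4)) = -18 + 9*(105*(-33)) = -18 + 9*(-3465) = -18 - 31185 = -31203)
(p + M)² = (-31203 + 35)² = (-31168)² = 971444224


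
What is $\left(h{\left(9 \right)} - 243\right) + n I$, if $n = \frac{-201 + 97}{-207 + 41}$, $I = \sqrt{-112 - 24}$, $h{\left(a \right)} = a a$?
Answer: $-162 + \frac{104 i \sqrt{34}}{83} \approx -162.0 + 7.3063 i$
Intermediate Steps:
$h{\left(a \right)} = a^{2}$
$I = 2 i \sqrt{34}$ ($I = \sqrt{-136} = 2 i \sqrt{34} \approx 11.662 i$)
$n = \frac{52}{83}$ ($n = - \frac{104}{-166} = \left(-104\right) \left(- \frac{1}{166}\right) = \frac{52}{83} \approx 0.62651$)
$\left(h{\left(9 \right)} - 243\right) + n I = \left(9^{2} - 243\right) + \frac{52 \cdot 2 i \sqrt{34}}{83} = \left(81 - 243\right) + \frac{104 i \sqrt{34}}{83} = -162 + \frac{104 i \sqrt{34}}{83}$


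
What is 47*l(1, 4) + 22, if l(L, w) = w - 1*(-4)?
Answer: 398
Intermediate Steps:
l(L, w) = 4 + w (l(L, w) = w + 4 = 4 + w)
47*l(1, 4) + 22 = 47*(4 + 4) + 22 = 47*8 + 22 = 376 + 22 = 398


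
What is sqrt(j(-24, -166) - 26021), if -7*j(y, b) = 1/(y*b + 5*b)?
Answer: I*sqrt(12683626405842)/22078 ≈ 161.31*I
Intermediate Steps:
j(y, b) = -1/(7*(5*b + b*y)) (j(y, b) = -1/(7*(y*b + 5*b)) = -1/(7*(b*y + 5*b)) = -1/(7*(5*b + b*y)))
sqrt(j(-24, -166) - 26021) = sqrt(-1/7/(-166*(5 - 24)) - 26021) = sqrt(-1/7*(-1/166)/(-19) - 26021) = sqrt(-1/7*(-1/166)*(-1/19) - 26021) = sqrt(-1/22078 - 26021) = sqrt(-574491639/22078) = I*sqrt(12683626405842)/22078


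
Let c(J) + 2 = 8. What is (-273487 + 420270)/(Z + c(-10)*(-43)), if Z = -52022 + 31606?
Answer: -146783/20674 ≈ -7.0999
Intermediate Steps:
c(J) = 6 (c(J) = -2 + 8 = 6)
Z = -20416
(-273487 + 420270)/(Z + c(-10)*(-43)) = (-273487 + 420270)/(-20416 + 6*(-43)) = 146783/(-20416 - 258) = 146783/(-20674) = 146783*(-1/20674) = -146783/20674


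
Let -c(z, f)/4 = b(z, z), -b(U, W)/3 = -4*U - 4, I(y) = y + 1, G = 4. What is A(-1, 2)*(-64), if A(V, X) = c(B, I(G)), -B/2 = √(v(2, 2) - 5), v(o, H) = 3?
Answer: 3072 - 6144*I*√2 ≈ 3072.0 - 8688.9*I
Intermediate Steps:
I(y) = 1 + y
B = -2*I*√2 (B = -2*√(3 - 5) = -2*I*√2 ≈ -2.8284*I)
b(U, W) = 12 + 12*U (b(U, W) = -3*(-4*U - 4) = -3*(-4 - 4*U) = 12 + 12*U)
c(z, f) = -48 - 48*z (c(z, f) = -4*(12 + 12*z) = -48 - 48*z)
A(V, X) = -48 + 96*I*√2 (A(V, X) = -48 - (-96)*I*√2 = -48 + 96*I*√2)
A(-1, 2)*(-64) = (-48 + 96*I*√2)*(-64) = 3072 - 6144*I*√2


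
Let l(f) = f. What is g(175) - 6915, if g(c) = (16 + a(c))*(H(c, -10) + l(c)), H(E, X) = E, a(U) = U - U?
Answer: -1315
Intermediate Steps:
a(U) = 0
g(c) = 32*c (g(c) = (16 + 0)*(c + c) = 16*(2*c) = 32*c)
g(175) - 6915 = 32*175 - 6915 = 5600 - 6915 = -1315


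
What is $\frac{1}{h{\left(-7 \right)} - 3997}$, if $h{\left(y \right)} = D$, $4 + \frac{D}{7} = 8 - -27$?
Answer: $- \frac{1}{3780} \approx -0.00026455$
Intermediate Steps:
$D = 217$ ($D = -28 + 7 \left(8 - -27\right) = -28 + 7 \left(8 + 27\right) = -28 + 7 \cdot 35 = -28 + 245 = 217$)
$h{\left(y \right)} = 217$
$\frac{1}{h{\left(-7 \right)} - 3997} = \frac{1}{217 - 3997} = \frac{1}{-3780} = - \frac{1}{3780}$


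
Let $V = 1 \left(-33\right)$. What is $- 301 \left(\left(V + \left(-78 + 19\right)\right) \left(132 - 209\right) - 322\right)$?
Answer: $-2035362$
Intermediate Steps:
$V = -33$
$- 301 \left(\left(V + \left(-78 + 19\right)\right) \left(132 - 209\right) - 322\right) = - 301 \left(\left(-33 + \left(-78 + 19\right)\right) \left(132 - 209\right) - 322\right) = - 301 \left(\left(-33 - 59\right) \left(-77\right) - 322\right) = - 301 \left(\left(-92\right) \left(-77\right) - 322\right) = - 301 \left(7084 - 322\right) = \left(-301\right) 6762 = -2035362$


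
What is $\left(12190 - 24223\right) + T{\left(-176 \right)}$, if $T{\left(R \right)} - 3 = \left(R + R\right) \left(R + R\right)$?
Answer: $111874$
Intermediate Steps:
$T{\left(R \right)} = 3 + 4 R^{2}$ ($T{\left(R \right)} = 3 + \left(R + R\right) \left(R + R\right) = 3 + 2 R 2 R = 3 + 4 R^{2}$)
$\left(12190 - 24223\right) + T{\left(-176 \right)} = \left(12190 - 24223\right) + \left(3 + 4 \left(-176\right)^{2}\right) = \left(12190 - 24223\right) + \left(3 + 4 \cdot 30976\right) = -12033 + \left(3 + 123904\right) = -12033 + 123907 = 111874$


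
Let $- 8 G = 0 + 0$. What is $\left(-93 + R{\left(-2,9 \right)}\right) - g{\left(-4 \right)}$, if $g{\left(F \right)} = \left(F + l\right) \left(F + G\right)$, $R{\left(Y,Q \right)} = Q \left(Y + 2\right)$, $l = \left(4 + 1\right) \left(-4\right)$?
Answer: $-189$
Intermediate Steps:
$G = 0$ ($G = - \frac{0 + 0}{8} = \left(- \frac{1}{8}\right) 0 = 0$)
$l = -20$ ($l = 5 \left(-4\right) = -20$)
$R{\left(Y,Q \right)} = Q \left(2 + Y\right)$
$g{\left(F \right)} = F \left(-20 + F\right)$ ($g{\left(F \right)} = \left(F - 20\right) \left(F + 0\right) = \left(-20 + F\right) F = F \left(-20 + F\right)$)
$\left(-93 + R{\left(-2,9 \right)}\right) - g{\left(-4 \right)} = \left(-93 + 9 \left(2 - 2\right)\right) - - 4 \left(-20 - 4\right) = \left(-93 + 9 \cdot 0\right) - \left(-4\right) \left(-24\right) = \left(-93 + 0\right) - 96 = -93 - 96 = -189$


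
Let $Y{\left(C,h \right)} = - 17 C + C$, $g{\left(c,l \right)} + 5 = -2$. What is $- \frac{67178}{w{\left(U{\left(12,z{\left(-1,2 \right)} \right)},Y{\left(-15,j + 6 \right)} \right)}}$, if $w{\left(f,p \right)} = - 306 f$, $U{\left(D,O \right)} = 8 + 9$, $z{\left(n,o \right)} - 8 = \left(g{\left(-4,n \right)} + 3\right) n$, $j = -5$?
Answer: $\frac{33589}{2601} \approx 12.914$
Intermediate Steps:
$g{\left(c,l \right)} = -7$ ($g{\left(c,l \right)} = -5 - 2 = -7$)
$z{\left(n,o \right)} = 8 - 4 n$ ($z{\left(n,o \right)} = 8 + \left(-7 + 3\right) n = 8 - 4 n$)
$U{\left(D,O \right)} = 17$
$Y{\left(C,h \right)} = - 16 C$
$- \frac{67178}{w{\left(U{\left(12,z{\left(-1,2 \right)} \right)},Y{\left(-15,j + 6 \right)} \right)}} = - \frac{67178}{\left(-306\right) 17} = - \frac{67178}{-5202} = \left(-67178\right) \left(- \frac{1}{5202}\right) = \frac{33589}{2601}$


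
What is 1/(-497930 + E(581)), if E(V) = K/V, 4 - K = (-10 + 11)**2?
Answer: -581/289297327 ≈ -2.0083e-6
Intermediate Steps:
K = 3 (K = 4 - (-10 + 11)**2 = 4 - 1*1**2 = 4 - 1*1 = 4 - 1 = 3)
E(V) = 3/V
1/(-497930 + E(581)) = 1/(-497930 + 3/581) = 1/(-289297327/581) = -581/289297327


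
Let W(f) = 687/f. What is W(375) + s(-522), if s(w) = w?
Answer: -65021/125 ≈ -520.17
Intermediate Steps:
W(375) + s(-522) = 687/375 - 522 = 687*(1/375) - 522 = 229/125 - 522 = -65021/125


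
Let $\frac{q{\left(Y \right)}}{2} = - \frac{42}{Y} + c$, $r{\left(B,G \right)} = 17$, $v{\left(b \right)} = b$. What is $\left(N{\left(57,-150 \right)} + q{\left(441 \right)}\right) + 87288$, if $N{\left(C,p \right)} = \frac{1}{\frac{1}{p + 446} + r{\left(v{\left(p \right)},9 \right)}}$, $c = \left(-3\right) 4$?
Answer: $\frac{188228164}{2157} \approx 87264.0$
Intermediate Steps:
$c = -12$
$N{\left(C,p \right)} = \frac{1}{17 + \frac{1}{446 + p}}$ ($N{\left(C,p \right)} = \frac{1}{\frac{1}{p + 446} + 17} = \frac{1}{\frac{1}{446 + p} + 17} = \frac{1}{17 + \frac{1}{446 + p}}$)
$q{\left(Y \right)} = -24 - \frac{84}{Y}$ ($q{\left(Y \right)} = 2 \left(- \frac{42}{Y} - 12\right) = 2 \left(-12 - \frac{42}{Y}\right) = -24 - \frac{84}{Y}$)
$\left(N{\left(57,-150 \right)} + q{\left(441 \right)}\right) + 87288 = \left(\frac{446 - 150}{7583 + 17 \left(-150\right)} - \left(24 + \frac{84}{441}\right)\right) + 87288 = \left(\frac{1}{7583 - 2550} \cdot 296 - \frac{508}{21}\right) + 87288 = \left(\frac{1}{5033} \cdot 296 - \frac{508}{21}\right) + 87288 = \left(\frac{296}{5033} - \frac{508}{21}\right) + 87288 = - \frac{52052}{2157} + 87288 = \frac{188228164}{2157}$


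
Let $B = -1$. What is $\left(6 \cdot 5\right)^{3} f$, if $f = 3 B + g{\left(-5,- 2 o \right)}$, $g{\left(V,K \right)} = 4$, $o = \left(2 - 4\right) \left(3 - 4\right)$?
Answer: $27000$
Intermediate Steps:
$o = 2$ ($o = \left(-2\right) \left(-1\right) = 2$)
$f = 1$ ($f = 3 \left(-1\right) + 4 = -3 + 4 = 1$)
$\left(6 \cdot 5\right)^{3} f = \left(6 \cdot 5\right)^{3} \cdot 1 = 30^{3} \cdot 1 = 27000 \cdot 1 = 27000$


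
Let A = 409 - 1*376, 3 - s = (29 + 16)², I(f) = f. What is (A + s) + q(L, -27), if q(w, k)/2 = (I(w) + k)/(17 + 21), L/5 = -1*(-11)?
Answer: -37763/19 ≈ -1987.5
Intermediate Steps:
L = 55 (L = 5*(-1*(-11)) = 5*11 = 55)
q(w, k) = k/19 + w/19 (q(w, k) = 2*((w + k)/(17 + 21)) = 2*((k + w)/38) = 2*((k + w)*(1/38)) = 2*(k/38 + w/38) = k/19 + w/19)
s = -2022 (s = 3 - (29 + 16)² = 3 - 1*45² = 3 - 1*2025 = 3 - 2025 = -2022)
A = 33 (A = 409 - 376 = 33)
(A + s) + q(L, -27) = (33 - 2022) + ((1/19)*(-27) + (1/19)*55) = -1989 + (-27/19 + 55/19) = -1989 + 28/19 = -37763/19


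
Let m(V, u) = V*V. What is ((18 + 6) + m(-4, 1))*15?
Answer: 600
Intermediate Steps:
m(V, u) = V²
((18 + 6) + m(-4, 1))*15 = ((18 + 6) + (-4)²)*15 = (24 + 16)*15 = 40*15 = 600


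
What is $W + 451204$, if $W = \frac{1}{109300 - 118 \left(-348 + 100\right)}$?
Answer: $\frac{62520631057}{138564} \approx 4.512 \cdot 10^{5}$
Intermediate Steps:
$W = \frac{1}{138564}$ ($W = \frac{1}{109300 - -29264} = \frac{1}{109300 + 29264} = \frac{1}{138564} \approx 7.2169 \cdot 10^{-6}$)
$W + 451204 = \frac{1}{138564} + 451204 = \frac{62520631057}{138564}$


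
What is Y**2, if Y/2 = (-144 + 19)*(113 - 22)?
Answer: 517562500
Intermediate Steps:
Y = -22750 (Y = 2*((-144 + 19)*(113 - 22)) = 2*(-125*91) = 2*(-11375) = -22750)
Y**2 = (-22750)**2 = 517562500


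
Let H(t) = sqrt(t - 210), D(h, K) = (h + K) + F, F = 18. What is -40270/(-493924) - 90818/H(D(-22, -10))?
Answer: 20135/246962 + 6487*I*sqrt(14)/4 ≈ 0.081531 + 6068.0*I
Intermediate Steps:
D(h, K) = 18 + K + h (D(h, K) = (h + K) + 18 = (K + h) + 18 = 18 + K + h)
H(t) = sqrt(-210 + t)
-40270/(-493924) - 90818/H(D(-22, -10)) = -40270/(-493924) - 90818/sqrt(-210 + (18 - 10 - 22)) = -40270*(-1/493924) - 90818/sqrt(-210 - 14) = 20135/246962 - 90818*(-I*sqrt(14)/56) = 20135/246962 - (-6487)*I*sqrt(14)/4 = 20135/246962 + 6487*I*sqrt(14)/4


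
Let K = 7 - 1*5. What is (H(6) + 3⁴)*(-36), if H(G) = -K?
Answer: -2844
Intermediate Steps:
K = 2 (K = 7 - 5 = 2)
H(G) = -2 (H(G) = -1*2 = -2)
(H(6) + 3⁴)*(-36) = (-2 + 3⁴)*(-36) = (-2 + 81)*(-36) = 79*(-36) = -2844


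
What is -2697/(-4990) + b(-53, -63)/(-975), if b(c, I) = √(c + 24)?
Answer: 2697/4990 - I*√29/975 ≈ 0.54048 - 0.0055232*I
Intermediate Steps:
b(c, I) = √(24 + c)
-2697/(-4990) + b(-53, -63)/(-975) = -2697/(-4990) + √(24 - 53)/(-975) = -2697*(-1/4990) + √(-29)*(-1/975) = 2697/4990 + (I*√29)*(-1/975) = 2697/4990 - I*√29/975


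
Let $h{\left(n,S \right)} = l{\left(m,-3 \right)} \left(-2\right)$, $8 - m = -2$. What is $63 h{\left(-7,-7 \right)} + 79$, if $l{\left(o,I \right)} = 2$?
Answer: $-173$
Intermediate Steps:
$m = 10$ ($m = 8 - -2 = 8 + 2 = 10$)
$h{\left(n,S \right)} = -4$ ($h{\left(n,S \right)} = 2 \left(-2\right) = -4$)
$63 h{\left(-7,-7 \right)} + 79 = 63 \left(-4\right) + 79 = -252 + 79 = -173$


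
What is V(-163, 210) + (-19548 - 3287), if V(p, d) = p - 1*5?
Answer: -23003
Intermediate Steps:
V(p, d) = -5 + p (V(p, d) = p - 5 = -5 + p)
V(-163, 210) + (-19548 - 3287) = (-5 - 163) + (-19548 - 3287) = -168 - 22835 = -23003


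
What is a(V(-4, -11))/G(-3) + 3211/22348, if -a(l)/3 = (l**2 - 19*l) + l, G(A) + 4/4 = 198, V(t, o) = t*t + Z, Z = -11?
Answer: 4990427/4402556 ≈ 1.1335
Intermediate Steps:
V(t, o) = -11 + t**2 (V(t, o) = t*t - 11 = t**2 - 11 = -11 + t**2)
G(A) = 197 (G(A) = -1 + 198 = 197)
a(l) = -3*l**2 + 54*l (a(l) = -3*((l**2 - 19*l) + l) = -3*(l**2 - 18*l) = -3*l**2 + 54*l)
a(V(-4, -11))/G(-3) + 3211/22348 = (3*(-11 + (-4)**2)*(18 - (-11 + (-4)**2)))/197 + 3211/22348 = (3*(-11 + 16)*(18 - (-11 + 16)))*(1/197) + 3211*(1/22348) = (3*5*(18 - 1*5))*(1/197) + 3211/22348 = (3*5*(18 - 5))*(1/197) + 3211/22348 = (3*5*13)*(1/197) + 3211/22348 = 195*(1/197) + 3211/22348 = 195/197 + 3211/22348 = 4990427/4402556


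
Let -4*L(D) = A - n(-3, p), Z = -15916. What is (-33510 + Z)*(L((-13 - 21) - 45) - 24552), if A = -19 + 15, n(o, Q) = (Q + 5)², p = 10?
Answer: 2421355027/2 ≈ 1.2107e+9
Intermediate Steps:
n(o, Q) = (5 + Q)²
A = -4
L(D) = 229/4 (L(D) = -(-4 - (5 + 10)²)/4 = -(-4 - 1*15²)/4 = -(-4 - 1*225)/4 = -(-4 - 225)/4 = -¼*(-229) = 229/4)
(-33510 + Z)*(L((-13 - 21) - 45) - 24552) = (-33510 - 15916)*(229/4 - 24552) = -49426*(-97979/4) = 2421355027/2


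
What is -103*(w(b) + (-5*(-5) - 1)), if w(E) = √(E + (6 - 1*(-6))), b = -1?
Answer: -2472 - 103*√11 ≈ -2813.6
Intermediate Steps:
w(E) = √(12 + E) (w(E) = √(E + (6 + 6)) = √(E + 12) = √(12 + E))
-103*(w(b) + (-5*(-5) - 1)) = -103*(√(12 - 1) + (-5*(-5) - 1)) = -103*(√11 + (25 - 1)) = -103*(√11 + 24) = -103*(24 + √11) = -2472 - 103*√11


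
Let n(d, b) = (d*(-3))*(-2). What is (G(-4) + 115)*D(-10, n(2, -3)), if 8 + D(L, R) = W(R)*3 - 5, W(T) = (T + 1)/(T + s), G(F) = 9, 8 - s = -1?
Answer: -9672/7 ≈ -1381.7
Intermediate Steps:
s = 9 (s = 8 - 1*(-1) = 8 + 1 = 9)
W(T) = (1 + T)/(9 + T) (W(T) = (T + 1)/(T + 9) = (1 + T)/(9 + T))
n(d, b) = 6*d (n(d, b) = -3*d*(-2) = 6*d)
D(L, R) = -13 + 3*(1 + R)/(9 + R) (D(L, R) = -8 + (((1 + R)/(9 + R))*3 - 5) = -8 + (3*(1 + R)/(9 + R) - 5) = -8 + (-5 + 3*(1 + R)/(9 + R)) = -13 + 3*(1 + R)/(9 + R))
(G(-4) + 115)*D(-10, n(2, -3)) = (9 + 115)*(2*(-57 - 30*2)/(9 + 6*2)) = 124*(2*(-57 - 5*12)/(9 + 12)) = 124*(2*(-57 - 60)/21) = 124*(2*(1/21)*(-117)) = 124*(-78/7) = -9672/7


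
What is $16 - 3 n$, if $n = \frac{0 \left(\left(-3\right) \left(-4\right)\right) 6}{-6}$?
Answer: $16$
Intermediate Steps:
$n = 0$ ($n = 0 \cdot 12 \cdot 6 \left(- \frac{1}{6}\right) = 0 \cdot 6 \left(- \frac{1}{6}\right) = 0 \left(- \frac{1}{6}\right) = 0$)
$16 - 3 n = 16 - 0 = 16 + 0 = 16$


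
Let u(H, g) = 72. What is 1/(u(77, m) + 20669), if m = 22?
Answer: 1/20741 ≈ 4.8214e-5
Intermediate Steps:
1/(u(77, m) + 20669) = 1/(72 + 20669) = 1/20741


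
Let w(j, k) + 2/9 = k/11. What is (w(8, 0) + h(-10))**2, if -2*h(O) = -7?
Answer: 3481/324 ≈ 10.744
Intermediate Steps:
h(O) = 7/2 (h(O) = -1/2*(-7) = 7/2)
w(j, k) = -2/9 + k/11
(w(8, 0) + h(-10))**2 = ((-2/9 + (1/11)*0) + 7/2)**2 = ((-2/9 + 0) + 7/2)**2 = (-2/9 + 7/2)**2 = (59/18)**2 = 3481/324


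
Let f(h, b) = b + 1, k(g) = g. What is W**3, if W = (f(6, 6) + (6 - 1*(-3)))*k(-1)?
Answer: -4096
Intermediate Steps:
f(h, b) = 1 + b
W = -16 (W = ((1 + 6) + (6 - 1*(-3)))*(-1) = (7 + (6 + 3))*(-1) = (7 + 9)*(-1) = 16*(-1) = -16)
W**3 = (-16)**3 = -4096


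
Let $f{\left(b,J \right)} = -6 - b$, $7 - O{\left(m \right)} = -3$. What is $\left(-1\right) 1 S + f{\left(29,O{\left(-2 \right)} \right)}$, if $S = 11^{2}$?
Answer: $-156$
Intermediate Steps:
$O{\left(m \right)} = 10$ ($O{\left(m \right)} = 7 - -3 = 7 + 3 = 10$)
$S = 121$
$\left(-1\right) 1 S + f{\left(29,O{\left(-2 \right)} \right)} = \left(-1\right) 1 \cdot 121 - 35 = \left(-1\right) 121 - 35 = -121 - 35 = -156$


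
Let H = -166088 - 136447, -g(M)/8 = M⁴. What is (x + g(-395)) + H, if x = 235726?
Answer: -194750471809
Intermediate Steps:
g(M) = -8*M⁴
H = -302535
(x + g(-395)) + H = (235726 - 8*(-395)⁴) - 302535 = (235726 - 8*24343800625) - 302535 = (235726 - 194750405000) - 302535 = -194750169274 - 302535 = -194750471809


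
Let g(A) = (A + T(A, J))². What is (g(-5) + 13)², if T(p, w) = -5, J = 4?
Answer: 12769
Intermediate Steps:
g(A) = (-5 + A)² (g(A) = (A - 5)² = (-5 + A)²)
(g(-5) + 13)² = ((-5 - 5)² + 13)² = ((-10)² + 13)² = (100 + 13)² = 113² = 12769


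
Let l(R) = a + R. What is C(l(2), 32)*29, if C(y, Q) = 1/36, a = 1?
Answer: 29/36 ≈ 0.80556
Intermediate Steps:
l(R) = 1 + R
C(y, Q) = 1/36
C(l(2), 32)*29 = (1/36)*29 = 29/36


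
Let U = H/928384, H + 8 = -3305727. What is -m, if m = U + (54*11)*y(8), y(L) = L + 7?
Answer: -8268595705/928384 ≈ -8906.4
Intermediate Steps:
H = -3305735 (H = -8 - 3305727 = -3305735)
y(L) = 7 + L
U = -3305735/928384 ≈ -3.5607
m = 8268595705/928384 (m = -3305735/928384 + (54*11)*(7 + 8) = -3305735/928384 + 594*15 = -3305735/928384 + 8910 = 8268595705/928384 ≈ 8906.4)
-m = -1*8268595705/928384 = -8268595705/928384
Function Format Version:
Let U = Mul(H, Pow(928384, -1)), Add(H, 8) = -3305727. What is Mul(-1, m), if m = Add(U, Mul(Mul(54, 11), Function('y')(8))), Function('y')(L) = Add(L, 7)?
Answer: Rational(-8268595705, 928384) ≈ -8906.4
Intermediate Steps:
H = -3305735 (H = Add(-8, -3305727) = -3305735)
Function('y')(L) = Add(7, L)
U = Rational(-3305735, 928384) (U = Mul(-3305735, Pow(928384, -1)) = Mul(-3305735, Rational(1, 928384)) = Rational(-3305735, 928384) ≈ -3.5607)
m = Rational(8268595705, 928384) (m = Add(Rational(-3305735, 928384), Mul(Mul(54, 11), Add(7, 8))) = Add(Rational(-3305735, 928384), Mul(594, 15)) = Add(Rational(-3305735, 928384), 8910) = Rational(8268595705, 928384) ≈ 8906.4)
Mul(-1, m) = Mul(-1, Rational(8268595705, 928384)) = Rational(-8268595705, 928384)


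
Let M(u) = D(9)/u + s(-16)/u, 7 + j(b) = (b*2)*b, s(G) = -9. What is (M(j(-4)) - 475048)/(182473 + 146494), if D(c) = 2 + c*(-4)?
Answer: -11876243/8224175 ≈ -1.4441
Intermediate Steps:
D(c) = 2 - 4*c
j(b) = -7 + 2*b**2 (j(b) = -7 + (b*2)*b = -7 + (2*b)*b = -7 + 2*b**2)
M(u) = -43/u (M(u) = (2 - 4*9)/u - 9/u = (2 - 36)/u - 9/u = -34/u - 9/u = -43/u)
(M(j(-4)) - 475048)/(182473 + 146494) = (-43/(-7 + 2*(-4)**2) - 475048)/(182473 + 146494) = (-43/(-7 + 2*16) - 475048)/328967 = (-43/(-7 + 32) - 475048)*(1/328967) = (-43/25 - 475048)*(1/328967) = -11876243/25*1/328967 = -11876243/8224175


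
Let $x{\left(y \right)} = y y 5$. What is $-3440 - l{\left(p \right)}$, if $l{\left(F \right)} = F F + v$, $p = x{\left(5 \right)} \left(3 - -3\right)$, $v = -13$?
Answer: $-565927$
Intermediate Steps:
$x{\left(y \right)} = 5 y^{2}$ ($x{\left(y \right)} = y^{2} \cdot 5 = 5 y^{2}$)
$p = 750$ ($p = 5 \cdot 5^{2} \left(3 - -3\right) = 5 \cdot 25 \left(3 + 3\right) = 125 \cdot 6 = 750$)
$l{\left(F \right)} = -13 + F^{2}$ ($l{\left(F \right)} = F F - 13 = F^{2} - 13 = -13 + F^{2}$)
$-3440 - l{\left(p \right)} = -3440 - \left(-13 + 750^{2}\right) = -3440 - \left(-13 + 562500\right) = -3440 - 562487 = -565927$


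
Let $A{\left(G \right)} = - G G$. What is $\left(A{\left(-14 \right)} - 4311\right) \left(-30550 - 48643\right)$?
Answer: $356922851$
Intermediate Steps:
$A{\left(G \right)} = - G^{2}$
$\left(A{\left(-14 \right)} - 4311\right) \left(-30550 - 48643\right) = \left(- \left(-14\right)^{2} - 4311\right) \left(-30550 - 48643\right) = \left(\left(-1\right) 196 - 4311\right) \left(-79193\right) = \left(-196 - 4311\right) \left(-79193\right) = \left(-4507\right) \left(-79193\right) = 356922851$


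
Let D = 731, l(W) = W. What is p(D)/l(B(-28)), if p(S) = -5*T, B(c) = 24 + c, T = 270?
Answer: 675/2 ≈ 337.50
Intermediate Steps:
p(S) = -1350 (p(S) = -5*270 = -1350)
p(D)/l(B(-28)) = -1350/(24 - 28) = -1350/(-4) = -1350*(-¼) = 675/2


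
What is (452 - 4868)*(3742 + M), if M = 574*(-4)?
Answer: -6385536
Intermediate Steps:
M = -2296
(452 - 4868)*(3742 + M) = (452 - 4868)*(3742 - 2296) = -4416*1446 = -6385536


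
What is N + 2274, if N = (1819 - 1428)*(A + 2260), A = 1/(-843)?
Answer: 746841971/843 ≈ 8.8593e+5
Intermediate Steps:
A = -1/843 ≈ -0.0011862
N = 744924989/843 (N = (1819 - 1428)*(-1/843 + 2260) = 391*(1905179/843) = 744924989/843 ≈ 8.8366e+5)
N + 2274 = 744924989/843 + 2274 = 746841971/843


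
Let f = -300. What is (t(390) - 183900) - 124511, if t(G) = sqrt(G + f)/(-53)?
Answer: -308411 - 3*sqrt(10)/53 ≈ -3.0841e+5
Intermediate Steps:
t(G) = -sqrt(-300 + G)/53 (t(G) = sqrt(G - 300)/(-53) = sqrt(-300 + G)*(-1/53) = -sqrt(-300 + G)/53)
(t(390) - 183900) - 124511 = (-sqrt(-300 + 390)/53 - 183900) - 124511 = (-3*sqrt(10)/53 - 183900) - 124511 = (-183900 - 3*sqrt(10)/53) - 124511 = -308411 - 3*sqrt(10)/53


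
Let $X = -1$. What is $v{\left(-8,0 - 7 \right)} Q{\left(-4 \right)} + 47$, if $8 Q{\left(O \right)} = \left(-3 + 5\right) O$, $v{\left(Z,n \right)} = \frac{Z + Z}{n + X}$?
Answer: $45$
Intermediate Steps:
$v{\left(Z,n \right)} = \frac{2 Z}{-1 + n}$ ($v{\left(Z,n \right)} = \frac{Z + Z}{n - 1} = \frac{2 Z}{-1 + n}$)
$Q{\left(O \right)} = \frac{O}{4}$ ($Q{\left(O \right)} = \frac{\left(-3 + 5\right) O}{8} = \frac{2 O}{8} = \frac{O}{4}$)
$v{\left(-8,0 - 7 \right)} Q{\left(-4 \right)} + 47 = 2 \left(-8\right) \frac{1}{-1 + \left(0 - 7\right)} \frac{1}{4} \left(-4\right) + 47 = 2 \left(-8\right) \frac{1}{-1 + \left(0 - 7\right)} \left(-1\right) + 47 = 2 \left(-8\right) \frac{1}{-1 - 7} \left(-1\right) + 47 = 2 \left(-8\right) \frac{1}{-8} \left(-1\right) + 47 = 2 \left(-8\right) \left(- \frac{1}{8}\right) \left(-1\right) + 47 = 2 \left(-1\right) + 47 = -2 + 47 = 45$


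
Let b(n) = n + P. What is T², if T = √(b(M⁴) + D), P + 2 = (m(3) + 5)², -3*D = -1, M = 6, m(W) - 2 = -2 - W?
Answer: 3895/3 ≈ 1298.3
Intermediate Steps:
m(W) = -W (m(W) = 2 + (-2 - W) = -W)
D = ⅓ (D = -⅓*(-1) = ⅓ ≈ 0.33333)
P = 2 (P = -2 + (-1*3 + 5)² = -2 + (-3 + 5)² = -2 + 2² = -2 + 4 = 2)
b(n) = 2 + n (b(n) = n + 2 = 2 + n)
T = √11685/3 (T = √((2 + 6⁴) + ⅓) = √((2 + 1296) + ⅓) = √(1298 + ⅓) = √(3895/3) = √11685/3 ≈ 36.032)
T² = (√11685/3)² = 3895/3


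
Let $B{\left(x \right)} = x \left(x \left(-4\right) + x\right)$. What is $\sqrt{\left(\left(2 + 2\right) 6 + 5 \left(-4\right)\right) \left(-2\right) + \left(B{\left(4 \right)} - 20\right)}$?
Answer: $2 i \sqrt{19} \approx 8.7178 i$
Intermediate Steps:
$B{\left(x \right)} = - 3 x^{2}$ ($B{\left(x \right)} = x \left(- 4 x + x\right) = x \left(- 3 x\right) = - 3 x^{2}$)
$\sqrt{\left(\left(2 + 2\right) 6 + 5 \left(-4\right)\right) \left(-2\right) + \left(B{\left(4 \right)} - 20\right)} = \sqrt{\left(\left(2 + 2\right) 6 + 5 \left(-4\right)\right) \left(-2\right) - \left(20 + 3 \cdot 4^{2}\right)} = \sqrt{\left(4 \cdot 6 - 20\right) \left(-2\right) - 68} = \sqrt{\left(24 - 20\right) \left(-2\right) - 68} = \sqrt{4 \left(-2\right) - 68} = \sqrt{-8 - 68} = \sqrt{-76} = 2 i \sqrt{19}$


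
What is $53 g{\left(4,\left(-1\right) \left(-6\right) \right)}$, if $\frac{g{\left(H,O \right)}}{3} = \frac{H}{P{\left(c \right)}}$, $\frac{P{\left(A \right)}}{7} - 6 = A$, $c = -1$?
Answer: $\frac{636}{35} \approx 18.171$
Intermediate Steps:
$P{\left(A \right)} = 42 + 7 A$
$g{\left(H,O \right)} = \frac{3 H}{35}$ ($g{\left(H,O \right)} = 3 \frac{H}{42 + 7 \left(-1\right)} = 3 \frac{H}{42 - 7} = 3 \frac{H}{35} = \frac{3 H}{35}$)
$53 g{\left(4,\left(-1\right) \left(-6\right) \right)} = 53 \cdot \frac{3}{35} \cdot 4 = 53 \cdot \frac{12}{35} = \frac{636}{35}$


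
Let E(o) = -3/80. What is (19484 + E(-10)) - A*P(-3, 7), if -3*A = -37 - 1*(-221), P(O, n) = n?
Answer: 4779191/240 ≈ 19913.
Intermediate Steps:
E(o) = -3/80 (E(o) = -3*1/80 = -3/80)
A = -184/3 (A = -(-37 - 1*(-221))/3 = -(-37 + 221)/3 = -⅓*184 = -184/3 ≈ -61.333)
(19484 + E(-10)) - A*P(-3, 7) = (19484 - 3/80) - (-184)*7/3 = 1558717/80 - 1*(-1288/3) = 1558717/80 + 1288/3 = 4779191/240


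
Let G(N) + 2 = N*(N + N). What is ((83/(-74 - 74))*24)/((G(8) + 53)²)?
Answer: -498/1185517 ≈ -0.00042007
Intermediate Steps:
G(N) = -2 + 2*N² (G(N) = -2 + N*(N + N) = -2 + N*(2*N) = -2 + 2*N²)
((83/(-74 - 74))*24)/((G(8) + 53)²) = ((83/(-74 - 74))*24)/(((-2 + 2*8²) + 53)²) = ((83/(-148))*24)/(((-2 + 2*64) + 53)²) = ((83*(-1/148))*24)/(((-2 + 128) + 53)²) = (-83/148*24)/((126 + 53)²) = -498/(37*(179²)) = -498/37/32041 = -498/37*1/32041 = -498/1185517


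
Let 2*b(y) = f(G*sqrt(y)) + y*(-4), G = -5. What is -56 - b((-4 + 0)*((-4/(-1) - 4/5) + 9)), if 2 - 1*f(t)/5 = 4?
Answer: -743/5 ≈ -148.60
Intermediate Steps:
f(t) = -10 (f(t) = 10 - 5*4 = 10 - 20 = -10)
b(y) = -5 - 2*y (b(y) = (-10 + y*(-4))/2 = (-10 - 4*y)/2 = -5 - 2*y)
-56 - b((-4 + 0)*((-4/(-1) - 4/5) + 9)) = -56 - (-5 - 2*(-4 + 0)*((-4/(-1) - 4/5) + 9)) = -56 - (-5 - (-8)*((-4*(-1) - 4*1/5) + 9)) = -56 - (-5 - (-8)*((4 - 4/5) + 9)) = -56 - (-5 - (-8)*(16/5 + 9)) = -56 - (-5 - (-8)*61/5) = -56 - (-5 - 2*(-244/5)) = -56 - (-5 + 488/5) = -56 - 1*463/5 = -56 - 463/5 = -743/5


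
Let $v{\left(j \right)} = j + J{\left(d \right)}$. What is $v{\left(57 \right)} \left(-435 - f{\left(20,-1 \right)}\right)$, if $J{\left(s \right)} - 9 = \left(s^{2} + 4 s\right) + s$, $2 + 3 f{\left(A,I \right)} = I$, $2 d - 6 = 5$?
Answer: $- \frac{107415}{2} \approx -53708.0$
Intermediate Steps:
$d = \frac{11}{2}$ ($d = 3 + \frac{1}{2} \cdot 5 = 3 + \frac{5}{2} = \frac{11}{2} \approx 5.5$)
$f{\left(A,I \right)} = - \frac{2}{3} + \frac{I}{3}$
$J{\left(s \right)} = 9 + s^{2} + 5 s$ ($J{\left(s \right)} = 9 + \left(\left(s^{2} + 4 s\right) + s\right) = 9 + \left(s^{2} + 5 s\right) = 9 + s^{2} + 5 s$)
$v{\left(j \right)} = \frac{267}{4} + j$ ($v{\left(j \right)} = j + \left(9 + \left(\frac{11}{2}\right)^{2} + 5 \cdot \frac{11}{2}\right) = j + \left(9 + \frac{121}{4} + \frac{55}{2}\right) = j + \frac{267}{4} = \frac{267}{4} + j$)
$v{\left(57 \right)} \left(-435 - f{\left(20,-1 \right)}\right) = \left(\frac{267}{4} + 57\right) \left(-435 - \left(- \frac{2}{3} + \frac{1}{3} \left(-1\right)\right)\right) = \frac{495 \left(-435 - \left(- \frac{2}{3} - \frac{1}{3}\right)\right)}{4} = \frac{495 \left(-435 - -1\right)}{4} = \frac{495 \left(-435 + 1\right)}{4} = \frac{495}{4} \left(-434\right) = - \frac{107415}{2}$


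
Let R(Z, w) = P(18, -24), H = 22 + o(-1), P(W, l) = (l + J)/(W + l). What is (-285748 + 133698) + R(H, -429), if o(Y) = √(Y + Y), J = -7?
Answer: -912269/6 ≈ -1.5204e+5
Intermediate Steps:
o(Y) = √2*√Y (o(Y) = √(2*Y) = √2*√Y)
P(W, l) = (-7 + l)/(W + l) (P(W, l) = (l - 7)/(W + l) = (-7 + l)/(W + l))
H = 22 + I*√2 (H = 22 + √2*√(-1) = 22 + √2*I = 22 + I*√2 ≈ 22.0 + 1.4142*I)
R(Z, w) = 31/6 (R(Z, w) = (-7 - 24)/(18 - 24) = -31/(-6) = -⅙*(-31) = 31/6)
(-285748 + 133698) + R(H, -429) = (-285748 + 133698) + 31/6 = -152050 + 31/6 = -912269/6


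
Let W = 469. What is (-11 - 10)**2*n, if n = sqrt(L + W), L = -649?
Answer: 2646*I*sqrt(5) ≈ 5916.6*I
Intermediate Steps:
n = 6*I*sqrt(5) (n = sqrt(-649 + 469) = sqrt(-180) = 6*I*sqrt(5) ≈ 13.416*I)
(-11 - 10)**2*n = (-11 - 10)**2*(6*I*sqrt(5)) = (-21)**2*(6*I*sqrt(5)) = 441*(6*I*sqrt(5)) = 2646*I*sqrt(5)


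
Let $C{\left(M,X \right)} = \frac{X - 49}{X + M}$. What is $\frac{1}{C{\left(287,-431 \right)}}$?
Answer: $\frac{3}{10} \approx 0.3$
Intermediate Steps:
$C{\left(M,X \right)} = \frac{-49 + X}{M + X}$
$\frac{1}{C{\left(287,-431 \right)}} = \frac{1}{\frac{1}{287 - 431} \left(-49 - 431\right)} = \frac{1}{\frac{1}{-144} \left(-480\right)} = \frac{1}{\left(- \frac{1}{144}\right) \left(-480\right)} = \frac{1}{\frac{10}{3}} = \frac{3}{10}$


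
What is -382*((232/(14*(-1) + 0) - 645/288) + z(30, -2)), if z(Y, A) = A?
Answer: 2671135/336 ≈ 7949.8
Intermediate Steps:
-382*((232/(14*(-1) + 0) - 645/288) + z(30, -2)) = -382*((232/(14*(-1) + 0) - 645/288) - 2) = -382*((232/(-14 + 0) - 645*1/288) - 2) = -382*((232/(-14) - 215/96) - 2) = -382*((232*(-1/14) - 215/96) - 2) = -382*((-116/7 - 215/96) - 2) = -382*(-12641/672 - 2) = -382*(-13985/672) = 2671135/336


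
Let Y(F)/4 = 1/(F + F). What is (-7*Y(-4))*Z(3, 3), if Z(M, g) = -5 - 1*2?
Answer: -49/2 ≈ -24.500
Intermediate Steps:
Z(M, g) = -7 (Z(M, g) = -5 - 2 = -7)
Y(F) = 2/F (Y(F) = 4/(F + F) = 4/((2*F)) = 4*(1/(2*F)) = 2/F)
(-7*Y(-4))*Z(3, 3) = -14/(-4)*(-7) = -14*(-1)/4*(-7) = -7*(-½)*(-7) = (7/2)*(-7) = -49/2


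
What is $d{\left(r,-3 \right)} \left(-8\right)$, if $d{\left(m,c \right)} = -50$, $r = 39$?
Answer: $400$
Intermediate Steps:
$d{\left(r,-3 \right)} \left(-8\right) = \left(-50\right) \left(-8\right) = 400$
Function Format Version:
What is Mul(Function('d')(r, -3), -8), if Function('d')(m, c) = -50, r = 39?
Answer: 400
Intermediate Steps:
Mul(Function('d')(r, -3), -8) = Mul(-50, -8) = 400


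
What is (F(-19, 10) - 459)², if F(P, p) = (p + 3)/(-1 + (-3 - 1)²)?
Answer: 47224384/225 ≈ 2.0989e+5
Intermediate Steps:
F(P, p) = ⅕ + p/15 (F(P, p) = (3 + p)/(-1 + (-4)²) = (3 + p)/(-1 + 16) = (3 + p)/15 = (3 + p)*(1/15) = ⅕ + p/15)
(F(-19, 10) - 459)² = ((⅕ + (1/15)*10) - 459)² = ((⅕ + ⅔) - 459)² = (13/15 - 459)² = (-6872/15)² = 47224384/225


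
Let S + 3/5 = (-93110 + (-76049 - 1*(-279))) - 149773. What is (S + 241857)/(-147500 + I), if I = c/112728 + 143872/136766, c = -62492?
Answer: 105714343602714/203040409058755 ≈ 0.52066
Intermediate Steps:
I = 136993249/275309958 (I = -62492/112728 + 143872/136766 = -62492*1/112728 + 143872*(1/136766) = -15623/28182 + 71936/68383 = 136993249/275309958 ≈ 0.49760)
S = -1593268/5 (S = -⅗ + ((-93110 + (-76049 - 1*(-279))) - 149773) = -⅗ + ((-93110 + (-76049 + 279)) - 149773) = -⅗ + ((-93110 - 75770) - 149773) = -⅗ + (-168880 - 149773) = -⅗ - 318653 = -1593268/5 ≈ -3.1865e+5)
(S + 241857)/(-147500 + I) = (-1593268/5 + 241857)/(-147500 + 136993249/275309958) = -383983/(5*(-40608081811751/275309958)) = -383983/5*(-275309958/40608081811751) = 105714343602714/203040409058755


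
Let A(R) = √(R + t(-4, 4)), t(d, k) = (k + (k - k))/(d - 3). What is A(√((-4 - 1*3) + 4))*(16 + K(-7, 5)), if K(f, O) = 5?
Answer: 3*√(-28 + 49*I*√3) ≈ 16.618 + 22.982*I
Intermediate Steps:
t(d, k) = k/(-3 + d) (t(d, k) = (k + 0)/(-3 + d) = k/(-3 + d))
A(R) = √(-4/7 + R) (A(R) = √(R + 4/(-3 - 4)) = √(R + 4/(-7)) = √(R + 4*(-⅐)) = √(R - 4/7) = √(-4/7 + R))
A(√((-4 - 1*3) + 4))*(16 + K(-7, 5)) = (√(-28 + 49*√((-4 - 1*3) + 4))/7)*(16 + 5) = (√(-28 + 49*√((-4 - 3) + 4))/7)*21 = (√(-28 + 49*√(-7 + 4))/7)*21 = (√(-28 + 49*√(-3))/7)*21 = (√(-28 + 49*(I*√3))/7)*21 = (√(-28 + 49*I*√3)/7)*21 = 3*√(-28 + 49*I*√3)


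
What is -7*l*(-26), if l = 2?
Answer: 364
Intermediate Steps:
-7*l*(-26) = -7*2*(-26) = -14*(-26) = 364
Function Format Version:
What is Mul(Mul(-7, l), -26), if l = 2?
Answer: 364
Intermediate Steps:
Mul(Mul(-7, l), -26) = Mul(Mul(-7, 2), -26) = Mul(-14, -26) = 364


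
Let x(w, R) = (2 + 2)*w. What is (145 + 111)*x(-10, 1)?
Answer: -10240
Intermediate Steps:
x(w, R) = 4*w
(145 + 111)*x(-10, 1) = (145 + 111)*(4*(-10)) = 256*(-40) = -10240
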